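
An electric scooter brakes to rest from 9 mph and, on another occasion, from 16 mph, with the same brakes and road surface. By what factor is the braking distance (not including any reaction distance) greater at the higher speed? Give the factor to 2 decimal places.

Braking distance d = v²/(2a), so with a fixed, d ∝ v².
Factor = (16/9)² = 1.7778² = 3.1606.

Factor ≈ 3.16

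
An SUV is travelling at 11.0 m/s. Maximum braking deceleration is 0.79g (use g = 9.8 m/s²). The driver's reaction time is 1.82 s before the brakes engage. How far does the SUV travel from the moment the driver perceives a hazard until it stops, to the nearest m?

a = 0.79 × 9.8 = 7.742 m/s².
Reaction distance = v·t_r = 11.0000 × 1.82 = 20.020 m.
Braking distance = v²/(2a) = 11.0000² / (2 × 7.742) = 121.000 / 15.484 = 7.815 m.
Total = 20.020 + 7.815 = 27.835 m.

Total stopping distance ≈ 28 m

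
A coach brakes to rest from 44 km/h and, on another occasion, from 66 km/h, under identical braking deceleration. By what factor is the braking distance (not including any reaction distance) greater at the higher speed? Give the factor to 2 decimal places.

Braking distance d = v²/(2a), so with a fixed, d ∝ v².
Factor = (66/44)² = 1.5000² = 2.2500.

Factor ≈ 2.25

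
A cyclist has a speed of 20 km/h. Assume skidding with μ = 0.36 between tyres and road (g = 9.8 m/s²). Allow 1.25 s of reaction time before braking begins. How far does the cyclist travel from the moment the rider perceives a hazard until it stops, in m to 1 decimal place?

Total stopping distance ≈ 11.3 m

20 km/h ÷ 3.6 = 5.5556 m/s.
a = μg = 0.36 × 9.8 = 3.528 m/s².
Reaction distance = v·t_r = 5.5556 × 1.25 = 6.944 m.
Braking distance = v²/(2a) = 5.5556² / (2 × 3.528) = 30.865 / 7.056 = 4.374 m.
Total = 6.944 + 4.374 = 11.318 m.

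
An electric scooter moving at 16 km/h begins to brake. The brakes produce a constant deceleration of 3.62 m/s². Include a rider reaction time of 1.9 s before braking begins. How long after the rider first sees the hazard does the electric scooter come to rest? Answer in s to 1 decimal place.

16 km/h ÷ 3.6 = 4.4444 m/s.
Braking time = v/a = 4.4444 / 3.620 = 1.228 s.
Total = 1.9 + 1.228 = 3.128 s.

Total time ≈ 3.1 s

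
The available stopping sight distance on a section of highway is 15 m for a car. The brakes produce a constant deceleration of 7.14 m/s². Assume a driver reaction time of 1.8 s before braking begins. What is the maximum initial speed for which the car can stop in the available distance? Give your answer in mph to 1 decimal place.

Maximum speed ≈ 14.8 mph

Stopping distance: v·t_r + v²/(2a) = 15 with t_r = 1.8 s and a = 7.140 m/s².
So v² + 25.704 v − 214.20 = 0.
Positive root: v = −a·t_r + √((a·t_r)² + 2a·d) = −12.852 + √(165.174 + 214.20) = 6.6255 m/s.
6.6255 m/s ÷ 0.44704 = 14.821 mph.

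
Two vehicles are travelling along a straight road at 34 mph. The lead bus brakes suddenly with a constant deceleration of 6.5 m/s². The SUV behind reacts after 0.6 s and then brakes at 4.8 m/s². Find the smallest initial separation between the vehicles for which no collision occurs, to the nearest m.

Minimum gap ≈ 15 m

34 mph × 0.44704 = 15.1994 m/s.
Leader travels v²/(2a_L) = 231.022 / 13.000 = 17.771 m before stopping.
Follower covers v·t_r = 15.1994 × 0.6 = 9.120 m while reacting, then v²/(2a_F) = 231.022 / 9.600 = 24.065 m while braking, for a total of 9.120 + 24.065 = 33.185 m.
Since a_F ≤ a_L and the follower starts braking later, the follower is never slower than the leader, so the closest approach is when both have stopped.
Minimum gap = 33.185 − 17.771 = 15.414 m.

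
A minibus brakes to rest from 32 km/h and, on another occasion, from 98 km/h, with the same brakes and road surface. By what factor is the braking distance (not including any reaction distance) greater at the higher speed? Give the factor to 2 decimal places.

Braking distance d = v²/(2a), so with a fixed, d ∝ v².
Factor = (98/32)² = 3.0625² = 9.3789.

Factor ≈ 9.38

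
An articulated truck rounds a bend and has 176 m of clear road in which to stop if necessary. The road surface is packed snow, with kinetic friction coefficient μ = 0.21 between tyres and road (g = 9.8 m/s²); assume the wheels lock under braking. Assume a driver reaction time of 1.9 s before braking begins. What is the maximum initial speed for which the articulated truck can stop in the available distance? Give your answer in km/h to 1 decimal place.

Maximum speed ≈ 83.8 km/h

a = μg = 0.21 × 9.8 = 2.058 m/s².
Stopping distance: v·t_r + v²/(2a) = 176 with t_r = 1.9 s and a = 2.058 m/s².
So v² + 7.820 v − 724.42 = 0.
Positive root: v = −a·t_r + √((a·t_r)² + 2a·d) = −3.910 + √(15.288 + 724.42) = 23.2876 m/s.
23.2876 m/s × 3.6 = 83.835 km/h.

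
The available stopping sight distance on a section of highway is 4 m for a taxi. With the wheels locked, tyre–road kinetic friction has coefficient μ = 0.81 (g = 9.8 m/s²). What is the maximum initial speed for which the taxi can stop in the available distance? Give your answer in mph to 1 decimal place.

a = μg = 0.81 × 9.8 = 7.938 m/s².
v²/(2a) = d ⇒ v = √(2 × 7.938 × 4) = √63.50 = 7.9687 m/s.
7.9687 m/s ÷ 0.44704 = 17.825 mph.

Maximum speed ≈ 17.8 mph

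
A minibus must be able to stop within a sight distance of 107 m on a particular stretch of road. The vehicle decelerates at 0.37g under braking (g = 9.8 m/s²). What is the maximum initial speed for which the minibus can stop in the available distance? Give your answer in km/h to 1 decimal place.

Maximum speed ≈ 100.3 km/h

a = 0.37 × 9.8 = 3.626 m/s².
v²/(2a) = d ⇒ v = √(2 × 3.626 × 107) = √775.96 = 27.8561 m/s.
27.8561 m/s × 3.6 = 100.282 km/h.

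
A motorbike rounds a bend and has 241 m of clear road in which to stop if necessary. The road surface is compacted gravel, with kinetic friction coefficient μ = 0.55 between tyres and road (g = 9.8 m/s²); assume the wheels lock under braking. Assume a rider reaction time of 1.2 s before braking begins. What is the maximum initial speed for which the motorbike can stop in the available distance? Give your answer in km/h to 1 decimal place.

Maximum speed ≈ 161.7 km/h

a = μg = 0.55 × 9.8 = 5.390 m/s².
Stopping distance: v·t_r + v²/(2a) = 241 with t_r = 1.2 s and a = 5.390 m/s².
So v² + 12.936 v − 2597.98 = 0.
Positive root: v = −a·t_r + √((a·t_r)² + 2a·d) = −6.468 + √(41.835 + 2597.98) = 44.9111 m/s.
44.9111 m/s × 3.6 = 161.680 km/h.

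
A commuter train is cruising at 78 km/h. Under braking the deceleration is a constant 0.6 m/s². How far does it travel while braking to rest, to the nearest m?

78 km/h ÷ 3.6 = 21.6667 m/s.
Braking distance = v²/(2a) = 21.6667² / (2 × 0.600) = 469.446 / 1.200 = 391.205 m.

Braking distance ≈ 391 m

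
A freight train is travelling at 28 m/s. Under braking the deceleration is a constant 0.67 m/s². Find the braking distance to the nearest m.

Braking distance = v²/(2a) = 28.0000² / (2 × 0.670) = 784.000 / 1.340 = 585.075 m.

Braking distance ≈ 585 m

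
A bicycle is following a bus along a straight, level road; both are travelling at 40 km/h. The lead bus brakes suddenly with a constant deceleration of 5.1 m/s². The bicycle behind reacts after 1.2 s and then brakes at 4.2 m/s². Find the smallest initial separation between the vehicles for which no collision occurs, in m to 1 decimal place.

Minimum gap ≈ 15.9 m

40 km/h ÷ 3.6 = 11.1111 m/s.
Leader travels v²/(2a_L) = 123.457 / 10.200 = 12.104 m before stopping.
Follower covers v·t_r = 11.1111 × 1.2 = 13.333 m while reacting, then v²/(2a_F) = 123.457 / 8.400 = 14.697 m while braking, for a total of 13.333 + 14.697 = 28.030 m.
Since a_F ≤ a_L and the follower starts braking later, the follower is never slower than the leader, so the closest approach is when both have stopped.
Minimum gap = 28.030 − 12.104 = 15.926 m.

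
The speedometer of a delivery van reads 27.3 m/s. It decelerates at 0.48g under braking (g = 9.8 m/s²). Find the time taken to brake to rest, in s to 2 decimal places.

Braking time ≈ 5.80 s

a = 0.48 × 9.8 = 4.704 m/s².
Braking time = v/a = 27.3000 / 4.704 = 5.804 s.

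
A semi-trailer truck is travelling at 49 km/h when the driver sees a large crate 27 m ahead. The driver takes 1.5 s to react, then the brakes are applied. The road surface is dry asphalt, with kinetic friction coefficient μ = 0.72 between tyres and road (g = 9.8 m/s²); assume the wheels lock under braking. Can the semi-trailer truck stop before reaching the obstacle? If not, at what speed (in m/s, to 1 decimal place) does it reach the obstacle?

No — it strikes the obstacle at 9.6 m/s

49 km/h ÷ 3.6 = 13.6111 m/s.
a = μg = 0.72 × 9.8 = 7.056 m/s².
Reaction distance = 13.6111 × 1.5 = 20.417 m.
Braking distance needed to stop: v²/(2a) = 185.262 / 14.112 = 13.128 m, so total needed = 20.417 + 13.128 = 33.545 m > 27 m — it cannot stop.
Distance remaining when braking begins: 27 − 20.417 = 6.583 m.
v² = v₀² − 2a·d = 185.262 − 2 × 7.056 × 6.583 = 92.363 m²/s².
v = √92.363 = 9.611 m/s.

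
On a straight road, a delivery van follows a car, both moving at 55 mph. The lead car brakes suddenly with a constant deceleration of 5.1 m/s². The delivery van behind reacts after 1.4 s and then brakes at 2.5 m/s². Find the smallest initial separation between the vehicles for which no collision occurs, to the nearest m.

55 mph × 0.44704 = 24.5872 m/s.
Leader travels v²/(2a_L) = 604.530 / 10.200 = 59.268 m before stopping.
Follower covers v·t_r = 24.5872 × 1.4 = 34.422 m while reacting, then v²/(2a_F) = 604.530 / 5.000 = 120.906 m while braking, for a total of 34.422 + 120.906 = 155.328 m.
Since a_F ≤ a_L and the follower starts braking later, the follower is never slower than the leader, so the closest approach is when both have stopped.
Minimum gap = 155.328 − 59.268 = 96.060 m.

Minimum gap ≈ 96 m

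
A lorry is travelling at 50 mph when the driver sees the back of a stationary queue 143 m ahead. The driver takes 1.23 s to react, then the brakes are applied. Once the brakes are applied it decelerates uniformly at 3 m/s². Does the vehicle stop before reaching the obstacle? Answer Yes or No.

50 mph × 0.44704 = 22.3520 m/s.
Reaction distance = 22.3520 × 1.23 = 27.493 m.
Braking distance = v²/(2a) = 499.612 / 6.000 = 83.269 m.
Total stopping distance = 27.493 + 83.269 = 110.762 m, vs 143 m available — it stops with 143 − 110.762 = 32.238 m to spare.

Yes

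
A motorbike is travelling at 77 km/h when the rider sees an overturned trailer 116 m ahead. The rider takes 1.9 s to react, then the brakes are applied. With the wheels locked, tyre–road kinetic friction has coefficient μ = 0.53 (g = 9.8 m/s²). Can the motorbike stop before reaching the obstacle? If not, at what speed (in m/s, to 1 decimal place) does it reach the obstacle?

77 km/h ÷ 3.6 = 21.3889 m/s.
a = μg = 0.53 × 9.8 = 5.194 m/s².
Reaction distance = 21.3889 × 1.9 = 40.639 m.
Braking distance = v²/(2a) = 457.485 / 10.388 = 44.040 m.
Total stopping distance = 40.639 + 44.040 = 84.679 m, vs 116 m available — it stops with 116 − 84.679 = 31.321 m to spare.

Yes — it stops about 31.3 m short of the obstacle, so it never reaches it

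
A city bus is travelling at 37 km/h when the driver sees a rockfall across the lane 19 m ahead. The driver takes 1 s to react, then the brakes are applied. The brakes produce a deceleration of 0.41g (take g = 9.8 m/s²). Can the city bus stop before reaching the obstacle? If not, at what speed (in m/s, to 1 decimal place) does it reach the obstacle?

37 km/h ÷ 3.6 = 10.2778 m/s.
a = 0.41 × 9.8 = 4.018 m/s².
Reaction distance = 10.2778 × 1 = 10.278 m.
Braking distance needed to stop: v²/(2a) = 105.633 / 8.036 = 13.145 m, so total needed = 10.278 + 13.145 = 23.423 m > 19 m — it cannot stop.
Distance remaining when braking begins: 19 − 10.278 = 8.722 m.
v² = v₀² − 2a·d = 105.633 − 2 × 4.018 × 8.722 = 35.543 m²/s².
v = √35.543 = 5.962 m/s.

No — it strikes the obstacle at 6.0 m/s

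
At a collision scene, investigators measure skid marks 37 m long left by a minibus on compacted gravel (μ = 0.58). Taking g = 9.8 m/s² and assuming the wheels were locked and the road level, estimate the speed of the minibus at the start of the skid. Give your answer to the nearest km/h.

Initial speed ≈ 74 km/h

Deceleration a = μg = 0.58 × 9.8 = 5.684 m/s².
v = √(2a·d) = √(2 × 5.684 × 37) = √420.616 = 20.5089 m/s.
= 20.5089 × 3.6 = 73.832 km/h.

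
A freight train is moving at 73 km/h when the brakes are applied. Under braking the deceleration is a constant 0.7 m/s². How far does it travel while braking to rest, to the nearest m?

Braking distance ≈ 294 m

73 km/h ÷ 3.6 = 20.2778 m/s.
Braking distance = v²/(2a) = 20.2778² / (2 × 0.700) = 411.189 / 1.400 = 293.706 m.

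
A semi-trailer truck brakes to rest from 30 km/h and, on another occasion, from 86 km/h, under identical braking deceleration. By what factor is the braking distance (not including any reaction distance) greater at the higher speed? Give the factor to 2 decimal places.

Factor ≈ 8.22

Braking distance d = v²/(2a), so with a fixed, d ∝ v².
Factor = (86/30)² = 2.8667² = 8.2180.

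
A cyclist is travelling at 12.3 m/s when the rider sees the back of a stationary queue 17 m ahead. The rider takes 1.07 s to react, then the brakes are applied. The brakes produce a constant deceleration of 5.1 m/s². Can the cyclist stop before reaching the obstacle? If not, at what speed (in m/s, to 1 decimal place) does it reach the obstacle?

Reaction distance = 12.3000 × 1.07 = 13.161 m.
Braking distance needed to stop: v²/(2a) = 151.290 / 10.200 = 14.832 m, so total needed = 13.161 + 14.832 = 27.993 m > 17 m — it cannot stop.
Distance remaining when braking begins: 17 − 13.161 = 3.839 m.
v² = v₀² − 2a·d = 151.290 − 2 × 5.100 × 3.839 = 112.132 m²/s².
v = √112.132 = 10.589 m/s.

No — it strikes the obstacle at 10.6 m/s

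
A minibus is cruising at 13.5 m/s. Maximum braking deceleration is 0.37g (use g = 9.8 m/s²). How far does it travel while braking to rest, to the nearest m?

a = 0.37 × 9.8 = 3.626 m/s².
Braking distance = v²/(2a) = 13.5000² / (2 × 3.626) = 182.250 / 7.252 = 25.131 m.

Braking distance ≈ 25 m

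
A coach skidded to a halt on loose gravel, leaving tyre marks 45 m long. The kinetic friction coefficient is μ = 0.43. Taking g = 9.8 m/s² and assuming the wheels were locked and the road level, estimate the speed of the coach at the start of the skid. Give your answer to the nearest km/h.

Deceleration a = μg = 0.43 × 9.8 = 4.214 m/s².
v = √(2a·d) = √(2 × 4.214 × 45) = √379.260 = 19.4746 m/s.
= 19.4746 × 3.6 = 70.109 km/h.

Initial speed ≈ 70 km/h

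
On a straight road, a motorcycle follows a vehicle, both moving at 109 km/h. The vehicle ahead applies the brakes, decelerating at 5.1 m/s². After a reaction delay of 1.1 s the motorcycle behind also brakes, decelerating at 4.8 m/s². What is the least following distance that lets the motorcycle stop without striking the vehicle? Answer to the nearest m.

109 km/h ÷ 3.6 = 30.2778 m/s.
Leader travels v²/(2a_L) = 916.745 / 10.200 = 89.877 m before stopping.
Follower covers v·t_r = 30.2778 × 1.1 = 33.306 m while reacting, then v²/(2a_F) = 916.745 / 9.600 = 95.494 m while braking, for a total of 33.306 + 95.494 = 128.800 m.
Since a_F ≤ a_L and the follower starts braking later, the follower is never slower than the leader, so the closest approach is when both have stopped.
Minimum gap = 128.800 − 89.877 = 38.923 m.

Minimum gap ≈ 39 m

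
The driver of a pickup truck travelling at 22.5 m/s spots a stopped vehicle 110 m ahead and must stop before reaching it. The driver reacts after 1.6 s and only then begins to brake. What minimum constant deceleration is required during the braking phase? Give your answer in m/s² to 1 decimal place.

Distance covered during reaction = 22.5000 × 1.6 = 36.000 m.
Distance available for braking: 110 − 36.000 = 74.000 m.
v² = 2a·d ⇒ a = v²/(2d) = 22.5000² / (2 × 74.000) = 506.250 / 148.000 = 3.4206 m/s².

Required deceleration ≈ 3.4 m/s²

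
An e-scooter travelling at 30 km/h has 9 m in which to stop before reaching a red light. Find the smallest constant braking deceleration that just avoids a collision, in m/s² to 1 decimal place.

30 km/h ÷ 3.6 = 8.3333 m/s.
v² = 2a·d ⇒ a = v²/(2d) = 8.3333² / (2 × 9.000) = 69.444 / 18.000 = 3.8580 m/s².

Required deceleration ≈ 3.9 m/s²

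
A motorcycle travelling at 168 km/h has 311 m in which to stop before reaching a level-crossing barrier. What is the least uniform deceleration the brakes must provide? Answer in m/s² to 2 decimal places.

168 km/h ÷ 3.6 = 46.6667 m/s.
v² = 2a·d ⇒ a = v²/(2d) = 46.6667² / (2 × 311.000) = 2177.781 / 622.000 = 3.5013 m/s².

Required deceleration ≈ 3.50 m/s²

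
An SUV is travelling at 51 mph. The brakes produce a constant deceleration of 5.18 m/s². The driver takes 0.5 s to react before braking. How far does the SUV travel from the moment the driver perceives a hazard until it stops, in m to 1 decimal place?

51 mph × 0.44704 = 22.7990 m/s.
Reaction distance = v·t_r = 22.7990 × 0.5 = 11.399 m.
Braking distance = v²/(2a) = 22.7990² / (2 × 5.180) = 519.794 / 10.360 = 50.173 m.
Total = 11.399 + 50.173 = 61.572 m.

Total stopping distance ≈ 61.6 m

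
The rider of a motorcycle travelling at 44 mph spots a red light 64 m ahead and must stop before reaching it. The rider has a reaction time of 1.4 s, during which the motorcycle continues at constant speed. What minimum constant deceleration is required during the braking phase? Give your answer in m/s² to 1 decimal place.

Required deceleration ≈ 5.3 m/s²

44 mph × 0.44704 = 19.6698 m/s.
Distance covered during reaction = 19.6698 × 1.4 = 27.538 m.
Distance available for braking: 64 − 27.538 = 36.462 m.
v² = 2a·d ⇒ a = v²/(2d) = 19.6698² / (2 × 36.462) = 386.901 / 72.924 = 5.3055 m/s².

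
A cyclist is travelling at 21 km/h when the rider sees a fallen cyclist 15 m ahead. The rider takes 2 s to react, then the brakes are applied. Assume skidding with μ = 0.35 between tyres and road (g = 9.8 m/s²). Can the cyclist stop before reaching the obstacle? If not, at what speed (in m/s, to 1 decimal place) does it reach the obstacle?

No — it strikes the obstacle at 3.3 m/s

21 km/h ÷ 3.6 = 5.8333 m/s.
a = μg = 0.35 × 9.8 = 3.430 m/s².
Reaction distance = 5.8333 × 2 = 11.667 m.
Braking distance needed to stop: v²/(2a) = 34.027 / 6.860 = 4.960 m, so total needed = 11.667 + 4.960 = 16.627 m > 15 m — it cannot stop.
Distance remaining when braking begins: 15 − 11.667 = 3.333 m.
v² = v₀² − 2a·d = 34.027 − 2 × 3.430 × 3.333 = 11.163 m²/s².
v = √11.163 = 3.341 m/s.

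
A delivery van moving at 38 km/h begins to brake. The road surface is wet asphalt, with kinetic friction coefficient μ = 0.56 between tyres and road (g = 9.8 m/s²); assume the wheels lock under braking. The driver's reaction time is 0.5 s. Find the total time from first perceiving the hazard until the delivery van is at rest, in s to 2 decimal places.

38 km/h ÷ 3.6 = 10.5556 m/s.
a = μg = 0.56 × 9.8 = 5.488 m/s².
Braking time = v/a = 10.5556 / 5.488 = 1.923 s.
Total = 0.5 + 1.923 = 2.423 s.

Total time ≈ 2.42 s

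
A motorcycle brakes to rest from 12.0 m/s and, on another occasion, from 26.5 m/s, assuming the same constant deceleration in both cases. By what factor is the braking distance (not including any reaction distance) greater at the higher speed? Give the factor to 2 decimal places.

Braking distance d = v²/(2a), so with a fixed, d ∝ v².
Factor = (26.5/12.0)² = 2.2083² = 4.8766.

Factor ≈ 4.88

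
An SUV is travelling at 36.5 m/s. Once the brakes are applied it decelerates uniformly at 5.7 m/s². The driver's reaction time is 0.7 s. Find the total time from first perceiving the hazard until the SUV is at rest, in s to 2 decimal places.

Total time ≈ 7.10 s

Braking time = v/a = 36.5000 / 5.700 = 6.404 s.
Total = 0.7 + 6.404 = 7.104 s.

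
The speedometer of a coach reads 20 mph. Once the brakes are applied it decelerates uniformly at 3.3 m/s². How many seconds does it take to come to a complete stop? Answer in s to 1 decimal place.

20 mph × 0.44704 = 8.9408 m/s.
Braking time = v/a = 8.9408 / 3.300 = 2.709 s.

Braking time ≈ 2.7 s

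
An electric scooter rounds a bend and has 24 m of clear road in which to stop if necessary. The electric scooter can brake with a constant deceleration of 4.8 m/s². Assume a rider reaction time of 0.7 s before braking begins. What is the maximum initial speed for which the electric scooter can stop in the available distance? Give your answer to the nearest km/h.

Stopping distance: v·t_r + v²/(2a) = 24 with t_r = 0.7 s and a = 4.800 m/s².
So v² + 6.720 v − 230.40 = 0.
Positive root: v = −a·t_r + √((a·t_r)² + 2a·d) = −3.360 + √(11.290 + 230.40) = 12.1864 m/s.
12.1864 m/s × 3.6 = 43.871 km/h.

Maximum speed ≈ 44 km/h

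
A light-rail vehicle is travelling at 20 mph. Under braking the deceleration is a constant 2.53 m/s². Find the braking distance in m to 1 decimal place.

20 mph × 0.44704 = 8.9408 m/s.
Braking distance = v²/(2a) = 8.9408² / (2 × 2.530) = 79.938 / 5.060 = 15.798 m.

Braking distance ≈ 15.8 m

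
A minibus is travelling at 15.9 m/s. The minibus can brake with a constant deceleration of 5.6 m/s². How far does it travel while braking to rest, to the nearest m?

Braking distance ≈ 23 m

Braking distance = v²/(2a) = 15.9000² / (2 × 5.600) = 252.810 / 11.200 = 22.572 m.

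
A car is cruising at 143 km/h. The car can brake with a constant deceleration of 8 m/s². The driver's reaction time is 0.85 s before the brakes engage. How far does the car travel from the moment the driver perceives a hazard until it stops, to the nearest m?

Total stopping distance ≈ 132 m

143 km/h ÷ 3.6 = 39.7222 m/s.
Reaction distance = v·t_r = 39.7222 × 0.85 = 33.764 m.
Braking distance = v²/(2a) = 39.7222² / (2 × 8.000) = 1577.853 / 16.000 = 98.616 m.
Total = 33.764 + 98.616 = 132.380 m.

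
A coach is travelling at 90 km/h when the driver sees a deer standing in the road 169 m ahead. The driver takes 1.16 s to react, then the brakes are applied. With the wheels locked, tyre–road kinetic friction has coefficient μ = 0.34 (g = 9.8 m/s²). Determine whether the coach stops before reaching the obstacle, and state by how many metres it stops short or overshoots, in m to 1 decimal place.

90 km/h ÷ 3.6 = 25.0000 m/s.
a = μg = 0.34 × 9.8 = 3.332 m/s².
Reaction distance = 25.0000 × 1.16 = 29.000 m.
Braking distance = v²/(2a) = 625.000 / 6.664 = 93.788 m.
Total stopping distance = 29.000 + 93.788 = 122.788 m, vs 169 m available — it stops with 169 − 122.788 = 46.212 m to spare.

Yes — it stops 46.2 m short of the obstacle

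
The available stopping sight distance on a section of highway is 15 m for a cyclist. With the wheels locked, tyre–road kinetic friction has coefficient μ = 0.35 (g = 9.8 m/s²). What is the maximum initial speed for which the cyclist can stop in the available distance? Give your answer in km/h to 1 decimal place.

a = μg = 0.35 × 9.8 = 3.430 m/s².
v²/(2a) = d ⇒ v = √(2 × 3.430 × 15) = √102.90 = 10.1440 m/s.
10.1440 m/s × 3.6 = 36.518 km/h.

Maximum speed ≈ 36.5 km/h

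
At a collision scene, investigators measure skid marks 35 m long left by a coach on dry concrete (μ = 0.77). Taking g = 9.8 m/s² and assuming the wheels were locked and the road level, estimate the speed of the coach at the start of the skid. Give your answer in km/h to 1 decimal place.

Initial speed ≈ 82.7 km/h

Deceleration a = μg = 0.77 × 9.8 = 7.546 m/s².
v = √(2a·d) = √(2 × 7.546 × 35) = √528.220 = 22.9830 m/s.
= 22.9830 × 3.6 = 82.739 km/h.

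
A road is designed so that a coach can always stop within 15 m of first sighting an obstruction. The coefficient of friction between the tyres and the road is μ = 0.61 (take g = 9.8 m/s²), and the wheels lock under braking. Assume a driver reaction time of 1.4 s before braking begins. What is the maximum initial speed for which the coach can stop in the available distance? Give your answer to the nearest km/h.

a = μg = 0.61 × 9.8 = 5.978 m/s².
Stopping distance: v·t_r + v²/(2a) = 15 with t_r = 1.4 s and a = 5.978 m/s².
So v² + 16.738 v − 179.34 = 0.
Positive root: v = −a·t_r + √((a·t_r)² + 2a·d) = −8.369 + √(70.040 + 179.34) = 7.4228 m/s.
7.4228 m/s × 3.6 = 26.722 km/h.

Maximum speed ≈ 27 km/h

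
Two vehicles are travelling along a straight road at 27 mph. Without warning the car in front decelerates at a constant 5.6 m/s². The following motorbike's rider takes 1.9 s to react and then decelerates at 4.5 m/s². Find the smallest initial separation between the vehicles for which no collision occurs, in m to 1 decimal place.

Minimum gap ≈ 26.1 m

27 mph × 0.44704 = 12.0701 m/s.
Leader travels v²/(2a_L) = 145.687 / 11.200 = 13.008 m before stopping.
Follower covers v·t_r = 12.0701 × 1.9 = 22.933 m while reacting, then v²/(2a_F) = 145.687 / 9.000 = 16.187 m while braking, for a total of 22.933 + 16.187 = 39.120 m.
Since a_F ≤ a_L and the follower starts braking later, the follower is never slower than the leader, so the closest approach is when both have stopped.
Minimum gap = 39.120 − 13.008 = 26.112 m.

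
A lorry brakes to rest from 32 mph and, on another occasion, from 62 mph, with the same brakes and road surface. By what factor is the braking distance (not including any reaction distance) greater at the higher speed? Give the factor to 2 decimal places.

Factor ≈ 3.75

Braking distance d = v²/(2a), so with a fixed, d ∝ v².
Factor = (62/32)² = 1.9375² = 3.7539.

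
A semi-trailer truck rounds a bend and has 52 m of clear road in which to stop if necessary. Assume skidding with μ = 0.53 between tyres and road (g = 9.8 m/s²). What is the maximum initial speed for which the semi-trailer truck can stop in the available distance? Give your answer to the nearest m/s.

a = μg = 0.53 × 9.8 = 5.194 m/s².
v²/(2a) = d ⇒ v = √(2 × 5.194 × 52) = √540.18 = 23.2418 m/s.

Maximum speed ≈ 23 m/s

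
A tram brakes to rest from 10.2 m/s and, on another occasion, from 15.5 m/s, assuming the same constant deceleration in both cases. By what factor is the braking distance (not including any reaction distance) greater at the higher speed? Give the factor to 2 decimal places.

Braking distance d = v²/(2a), so with a fixed, d ∝ v².
Factor = (15.5/10.2)² = 1.5196² = 2.3092.

Factor ≈ 2.31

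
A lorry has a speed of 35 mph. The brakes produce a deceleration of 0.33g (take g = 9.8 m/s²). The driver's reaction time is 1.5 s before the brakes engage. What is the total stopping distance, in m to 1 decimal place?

35 mph × 0.44704 = 15.6464 m/s.
a = 0.33 × 9.8 = 3.234 m/s².
Reaction distance = v·t_r = 15.6464 × 1.5 = 23.470 m.
Braking distance = v²/(2a) = 15.6464² / (2 × 3.234) = 244.810 / 6.468 = 37.849 m.
Total = 23.470 + 37.849 = 61.319 m.

Total stopping distance ≈ 61.3 m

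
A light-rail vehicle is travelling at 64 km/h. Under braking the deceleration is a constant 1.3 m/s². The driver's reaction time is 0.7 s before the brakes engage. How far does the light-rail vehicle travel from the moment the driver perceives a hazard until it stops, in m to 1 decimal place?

Total stopping distance ≈ 134.0 m

64 km/h ÷ 3.6 = 17.7778 m/s.
Reaction distance = v·t_r = 17.7778 × 0.7 = 12.444 m.
Braking distance = v²/(2a) = 17.7778² / (2 × 1.300) = 316.050 / 2.600 = 121.558 m.
Total = 12.444 + 121.558 = 134.002 m.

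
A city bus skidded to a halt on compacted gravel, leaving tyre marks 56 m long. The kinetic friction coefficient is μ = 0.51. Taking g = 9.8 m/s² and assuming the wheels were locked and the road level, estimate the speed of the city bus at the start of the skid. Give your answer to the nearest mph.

Initial speed ≈ 53 mph

Deceleration a = μg = 0.51 × 9.8 = 4.998 m/s².
v = √(2a·d) = √(2 × 4.998 × 56) = √559.776 = 23.6596 m/s.
= 23.6596 ÷ 0.44704 = 52.925 mph.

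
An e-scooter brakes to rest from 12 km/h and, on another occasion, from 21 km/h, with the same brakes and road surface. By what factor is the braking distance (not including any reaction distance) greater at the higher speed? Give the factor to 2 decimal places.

Factor ≈ 3.06

Braking distance d = v²/(2a), so with a fixed, d ∝ v².
Factor = (21/12)² = 1.7500² = 3.0625.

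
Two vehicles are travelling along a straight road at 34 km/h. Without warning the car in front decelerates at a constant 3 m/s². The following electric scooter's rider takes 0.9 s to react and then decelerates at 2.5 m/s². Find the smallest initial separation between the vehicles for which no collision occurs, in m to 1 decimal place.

Minimum gap ≈ 11.5 m

34 km/h ÷ 3.6 = 9.4444 m/s.
Leader travels v²/(2a_L) = 89.197 / 6.000 = 14.866 m before stopping.
Follower covers v·t_r = 9.4444 × 0.9 = 8.500 m while reacting, then v²/(2a_F) = 89.197 / 5.000 = 17.839 m while braking, for a total of 8.500 + 17.839 = 26.339 m.
Since a_F ≤ a_L and the follower starts braking later, the follower is never slower than the leader, so the closest approach is when both have stopped.
Minimum gap = 26.339 − 14.866 = 11.473 m.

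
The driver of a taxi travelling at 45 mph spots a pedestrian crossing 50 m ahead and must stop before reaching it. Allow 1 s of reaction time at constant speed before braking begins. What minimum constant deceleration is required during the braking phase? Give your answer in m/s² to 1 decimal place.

45 mph × 0.44704 = 20.1168 m/s.
Distance covered during reaction = 20.1168 × 1 = 20.117 m.
Distance available for braking: 50 − 20.117 = 29.883 m.
v² = 2a·d ⇒ a = v²/(2d) = 20.1168² / (2 × 29.883) = 404.686 / 59.766 = 6.7712 m/s².

Required deceleration ≈ 6.8 m/s²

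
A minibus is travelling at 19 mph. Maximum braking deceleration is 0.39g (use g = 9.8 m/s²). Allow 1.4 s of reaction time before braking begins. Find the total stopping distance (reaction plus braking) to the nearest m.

Total stopping distance ≈ 21 m

19 mph × 0.44704 = 8.4938 m/s.
a = 0.39 × 9.8 = 3.822 m/s².
Reaction distance = v·t_r = 8.4938 × 1.4 = 11.891 m.
Braking distance = v²/(2a) = 8.4938² / (2 × 3.822) = 72.145 / 7.644 = 9.438 m.
Total = 11.891 + 9.438 = 21.329 m.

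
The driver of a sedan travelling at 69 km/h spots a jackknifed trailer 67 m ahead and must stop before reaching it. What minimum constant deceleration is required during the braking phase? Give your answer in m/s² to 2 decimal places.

69 km/h ÷ 3.6 = 19.1667 m/s.
v² = 2a·d ⇒ a = v²/(2d) = 19.1667² / (2 × 67.000) = 367.362 / 134.000 = 2.7415 m/s².

Required deceleration ≈ 2.74 m/s²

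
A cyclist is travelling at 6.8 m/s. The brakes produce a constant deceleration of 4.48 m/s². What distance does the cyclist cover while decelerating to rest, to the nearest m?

Braking distance ≈ 5 m

Braking distance = v²/(2a) = 6.8000² / (2 × 4.480) = 46.240 / 8.960 = 5.161 m.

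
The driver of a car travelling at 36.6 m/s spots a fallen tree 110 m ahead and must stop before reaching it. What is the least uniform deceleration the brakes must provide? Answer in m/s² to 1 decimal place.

Required deceleration ≈ 6.1 m/s²

v² = 2a·d ⇒ a = v²/(2d) = 36.6000² / (2 × 110.000) = 1339.560 / 220.000 = 6.0889 m/s².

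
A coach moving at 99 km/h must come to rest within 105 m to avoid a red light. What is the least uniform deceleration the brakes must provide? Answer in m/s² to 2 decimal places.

99 km/h ÷ 3.6 = 27.5000 m/s.
v² = 2a·d ⇒ a = v²/(2d) = 27.5000² / (2 × 105.000) = 756.250 / 210.000 = 3.6012 m/s².

Required deceleration ≈ 3.60 m/s²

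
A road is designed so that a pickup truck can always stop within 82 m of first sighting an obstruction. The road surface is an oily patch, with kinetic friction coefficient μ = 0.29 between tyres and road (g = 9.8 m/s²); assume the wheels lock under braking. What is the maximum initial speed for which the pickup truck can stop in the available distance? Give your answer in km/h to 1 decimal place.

Maximum speed ≈ 77.7 km/h

a = μg = 0.29 × 9.8 = 2.842 m/s².
v²/(2a) = d ⇒ v = √(2 × 2.842 × 82) = √466.09 = 21.5891 m/s.
21.5891 m/s × 3.6 = 77.721 km/h.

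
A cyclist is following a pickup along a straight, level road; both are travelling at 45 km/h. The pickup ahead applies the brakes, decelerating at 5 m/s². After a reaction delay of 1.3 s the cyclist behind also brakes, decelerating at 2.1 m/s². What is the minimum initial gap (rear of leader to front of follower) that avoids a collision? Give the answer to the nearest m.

45 km/h ÷ 3.6 = 12.5000 m/s.
Leader travels v²/(2a_L) = 156.250 / 10.000 = 15.625 m before stopping.
Follower covers v·t_r = 12.5000 × 1.3 = 16.250 m while reacting, then v²/(2a_F) = 156.250 / 4.200 = 37.202 m while braking, for a total of 16.250 + 37.202 = 53.452 m.
Since a_F ≤ a_L and the follower starts braking later, the follower is never slower than the leader, so the closest approach is when both have stopped.
Minimum gap = 53.452 − 15.625 = 37.827 m.

Minimum gap ≈ 38 m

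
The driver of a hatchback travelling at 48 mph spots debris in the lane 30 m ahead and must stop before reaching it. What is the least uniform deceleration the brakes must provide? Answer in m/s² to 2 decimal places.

Required deceleration ≈ 7.67 m/s²

48 mph × 0.44704 = 21.4579 m/s.
v² = 2a·d ⇒ a = v²/(2d) = 21.4579² / (2 × 30.000) = 460.441 / 60.000 = 7.6740 m/s².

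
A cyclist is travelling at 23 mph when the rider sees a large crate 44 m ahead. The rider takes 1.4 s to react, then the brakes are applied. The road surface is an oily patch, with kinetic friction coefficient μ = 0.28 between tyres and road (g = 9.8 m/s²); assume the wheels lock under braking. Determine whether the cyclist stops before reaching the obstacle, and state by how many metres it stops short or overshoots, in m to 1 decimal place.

Yes — it stops 10.3 m short of the obstacle

23 mph × 0.44704 = 10.2819 m/s.
a = μg = 0.28 × 9.8 = 2.744 m/s².
Reaction distance = 10.2819 × 1.4 = 14.395 m.
Braking distance = v²/(2a) = 105.717 / 5.488 = 19.263 m.
Total stopping distance = 14.395 + 19.263 = 33.658 m, vs 44 m available — it stops with 44 − 33.658 = 10.342 m to spare.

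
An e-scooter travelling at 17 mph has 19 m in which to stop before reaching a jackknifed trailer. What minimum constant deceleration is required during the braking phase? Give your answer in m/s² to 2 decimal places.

Required deceleration ≈ 1.52 m/s²

17 mph × 0.44704 = 7.5997 m/s.
v² = 2a·d ⇒ a = v²/(2d) = 7.5997² / (2 × 19.000) = 57.755 / 38.000 = 1.5199 m/s².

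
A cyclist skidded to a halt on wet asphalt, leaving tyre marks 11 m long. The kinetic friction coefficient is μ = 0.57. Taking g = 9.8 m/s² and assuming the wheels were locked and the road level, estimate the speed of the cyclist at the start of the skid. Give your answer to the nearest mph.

Initial speed ≈ 25 mph

Deceleration a = μg = 0.57 × 9.8 = 5.586 m/s².
v = √(2a·d) = √(2 × 5.586 × 11) = √122.892 = 11.0857 m/s.
= 11.0857 ÷ 0.44704 = 24.798 mph.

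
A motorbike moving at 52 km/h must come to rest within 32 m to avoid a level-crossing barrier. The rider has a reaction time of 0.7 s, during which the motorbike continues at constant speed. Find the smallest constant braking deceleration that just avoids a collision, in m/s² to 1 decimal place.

52 km/h ÷ 3.6 = 14.4444 m/s.
Distance covered during reaction = 14.4444 × 0.7 = 10.111 m.
Distance available for braking: 32 − 10.111 = 21.889 m.
v² = 2a·d ⇒ a = v²/(2d) = 14.4444² / (2 × 21.889) = 208.641 / 43.778 = 4.7659 m/s².

Required deceleration ≈ 4.8 m/s²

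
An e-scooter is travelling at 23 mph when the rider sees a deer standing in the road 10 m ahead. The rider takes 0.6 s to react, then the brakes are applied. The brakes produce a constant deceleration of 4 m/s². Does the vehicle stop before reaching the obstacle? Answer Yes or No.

No

23 mph × 0.44704 = 10.2819 m/s.
Reaction distance = 10.2819 × 0.6 = 6.169 m.
Braking distance = v²/(2a) = 105.717 / 8.000 = 13.215 m.
Total stopping distance = 6.169 + 13.215 = 19.384 m, vs 10 m available — it cannot stop in time and overshoots by 19.384 − 10 = 9.384 m.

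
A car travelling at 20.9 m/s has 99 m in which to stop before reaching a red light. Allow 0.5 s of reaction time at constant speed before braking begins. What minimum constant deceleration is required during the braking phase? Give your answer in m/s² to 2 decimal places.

Required deceleration ≈ 2.47 m/s²

Distance covered during reaction = 20.9000 × 0.5 = 10.450 m.
Distance available for braking: 99 − 10.450 = 88.550 m.
v² = 2a·d ⇒ a = v²/(2d) = 20.9000² / (2 × 88.550) = 436.810 / 177.100 = 2.4665 m/s².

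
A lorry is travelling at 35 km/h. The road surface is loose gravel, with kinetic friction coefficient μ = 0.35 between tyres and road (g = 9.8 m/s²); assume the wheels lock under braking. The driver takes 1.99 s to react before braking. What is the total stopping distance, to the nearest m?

Total stopping distance ≈ 33 m

35 km/h ÷ 3.6 = 9.7222 m/s.
a = μg = 0.35 × 9.8 = 3.430 m/s².
Reaction distance = v·t_r = 9.7222 × 1.99 = 19.347 m.
Braking distance = v²/(2a) = 9.7222² / (2 × 3.430) = 94.521 / 6.860 = 13.779 m.
Total = 19.347 + 13.779 = 33.126 m.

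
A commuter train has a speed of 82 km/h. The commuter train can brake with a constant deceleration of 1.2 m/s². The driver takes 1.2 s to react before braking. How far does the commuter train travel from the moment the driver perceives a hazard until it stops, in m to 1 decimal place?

Total stopping distance ≈ 243.5 m

82 km/h ÷ 3.6 = 22.7778 m/s.
Reaction distance = v·t_r = 22.7778 × 1.2 = 27.333 m.
Braking distance = v²/(2a) = 22.7778² / (2 × 1.200) = 518.828 / 2.400 = 216.178 m.
Total = 27.333 + 216.178 = 243.511 m.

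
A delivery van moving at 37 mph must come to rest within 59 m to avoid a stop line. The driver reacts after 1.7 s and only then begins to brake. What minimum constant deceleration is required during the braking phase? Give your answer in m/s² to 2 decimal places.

Required deceleration ≈ 4.43 m/s²

37 mph × 0.44704 = 16.5405 m/s.
Distance covered during reaction = 16.5405 × 1.7 = 28.119 m.
Distance available for braking: 59 − 28.119 = 30.881 m.
v² = 2a·d ⇒ a = v²/(2d) = 16.5405² / (2 × 30.881) = 273.588 / 61.762 = 4.4297 m/s².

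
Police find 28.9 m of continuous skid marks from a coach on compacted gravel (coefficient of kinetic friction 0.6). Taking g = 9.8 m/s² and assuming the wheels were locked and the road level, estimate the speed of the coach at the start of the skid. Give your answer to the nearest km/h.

Initial speed ≈ 66 km/h

Deceleration a = μg = 0.6 × 9.8 = 5.880 m/s².
v = √(2a·d) = √(2 × 5.880 × 28.9) = √339.864 = 18.4354 m/s.
= 18.4354 × 3.6 = 66.367 km/h.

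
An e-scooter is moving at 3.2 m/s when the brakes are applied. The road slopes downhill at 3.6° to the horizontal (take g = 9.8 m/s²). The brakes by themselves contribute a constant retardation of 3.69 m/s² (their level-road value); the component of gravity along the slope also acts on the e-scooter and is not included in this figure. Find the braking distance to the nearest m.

Braking distance ≈ 2 m

Gravity along the downhill slope reduces the braking deceleration: a_eff = 3.690 − 9.8·sin 3.6° = 3.690 − 0.615 = 3.075 m/s².
Braking distance = v²/(2a) = 3.2000² / (2 × 3.075) = 10.240 / 6.150 = 1.665 m.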